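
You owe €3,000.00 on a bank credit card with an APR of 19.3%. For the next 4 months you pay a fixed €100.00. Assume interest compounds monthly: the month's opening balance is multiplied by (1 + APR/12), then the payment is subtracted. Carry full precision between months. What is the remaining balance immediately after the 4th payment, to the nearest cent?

Monthly rate r = 19.3%/12 = 1.60833% = 0.0160833.
Each month: B ← B·(1+r) − €100.00.
Month 1: interest €48.25; balance after payment €2,948.25.
Month 2: interest €47.42; balance after payment €2,895.67.
Month 3: interest €46.57; balance after payment €2,842.24.
Month 4: interest €45.71; balance after payment €2,787.95.

€2,787.95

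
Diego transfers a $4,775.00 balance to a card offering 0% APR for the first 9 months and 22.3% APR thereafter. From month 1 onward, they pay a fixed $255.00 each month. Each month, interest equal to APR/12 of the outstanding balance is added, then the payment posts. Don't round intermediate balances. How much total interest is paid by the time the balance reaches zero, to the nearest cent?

$281.07

Promo months 1–9 at r₀ = 0%/12 = 0; months 10+ at r₁ = 22.3%/12 = 0.0185833.
After month 9 (no interest yet): B = $4,775.00 − 9·$255.00 = $2,480.00.
Then at r₁ with $255.00/mo: n₂ = −ln(1 − r₁·B/P)/ln(1+r₁) ≈ 10.83 → 11 more payments.
Total paid = 19·$255.00 + $211.07 = $5,056.07; interest = $5,056.07 − $4,775.00 = $281.07.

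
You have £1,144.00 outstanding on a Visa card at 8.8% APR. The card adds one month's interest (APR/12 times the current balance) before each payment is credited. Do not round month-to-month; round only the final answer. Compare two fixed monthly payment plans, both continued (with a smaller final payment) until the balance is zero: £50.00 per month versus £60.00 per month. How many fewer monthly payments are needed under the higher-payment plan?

5 fewer payments

Monthly rate r = 8.8%/12 = 0.733333% = 0.00733333.
At £50.00/mo: n = ⌈−ln(1 − rB₀/P)/ln(1+r)⌉ = 26 payments (last £6.88); total interest = total paid − £1,144.00 = £112.88.
At £60.00/mo: 21 payments (last £36.88); total interest £92.88.
Payments saved = 26 − 21 = 5.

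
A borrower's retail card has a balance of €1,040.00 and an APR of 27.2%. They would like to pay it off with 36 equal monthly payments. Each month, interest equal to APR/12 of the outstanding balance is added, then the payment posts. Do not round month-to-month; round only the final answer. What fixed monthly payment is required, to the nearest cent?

Monthly rate r = 27.2%/12 = 2.26667% = 0.0226667.
Level-payment amortization: P = B₀·r / (1 − (1+r)^(−n)) = 1040.00·0.0226667 / (1 − 1.02267^(−36)).
Denominator 1 − (1+r)^(−36) = 0.55375601.
P = 23.5733 / 0.55375601 ≈ 42.57.

€42.57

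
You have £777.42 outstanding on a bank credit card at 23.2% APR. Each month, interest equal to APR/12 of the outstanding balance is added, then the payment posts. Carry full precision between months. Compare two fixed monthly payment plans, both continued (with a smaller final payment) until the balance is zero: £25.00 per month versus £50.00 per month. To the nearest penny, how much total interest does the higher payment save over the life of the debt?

£266.54

Monthly rate r = 23.2%/12 = 1.93333% = 0.0193333.
At £25.00/mo: n = ⌈−ln(1 − rB₀/P)/ln(1+r)⌉ = 49 payments (last £0.22); total interest = total paid − £777.42 = £422.80.
At £50.00/mo: 19 payments (last £33.68); total interest £156.26.
Interest saved = £422.80 − £156.26 = £266.54.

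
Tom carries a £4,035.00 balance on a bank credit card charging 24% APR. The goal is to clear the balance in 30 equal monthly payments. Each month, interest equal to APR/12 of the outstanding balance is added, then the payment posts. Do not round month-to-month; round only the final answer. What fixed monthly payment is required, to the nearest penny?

Monthly rate r = 24%/12 = 2% = 0.02.
Level-payment amortization: P = B₀·r / (1 − (1+r)^(−n)) = 4035.00·0.02 / (1 − 1.02^(−30)).
Denominator 1 − (1+r)^(−30) = 0.447929111.
P = 80.7 / 0.447929111 ≈ 180.16.

£180.16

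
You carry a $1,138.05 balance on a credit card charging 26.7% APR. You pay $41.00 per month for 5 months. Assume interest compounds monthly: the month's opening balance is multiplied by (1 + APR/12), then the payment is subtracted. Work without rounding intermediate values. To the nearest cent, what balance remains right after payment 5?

$1,056.09

Monthly rate r = 26.7%/12 = 2.225% = 0.02225.
Each month: B ← B·(1+r) − $41.00.
Month 1: interest $25.32; balance after payment $1,122.37.
Month 2: interest $24.97; balance after payment $1,106.34.
Month 3: interest $24.62; balance after payment $1,089.96.
Month 4: interest $24.25; balance after payment $1,073.21.
Month 5: interest $23.88; balance after payment $1,056.09.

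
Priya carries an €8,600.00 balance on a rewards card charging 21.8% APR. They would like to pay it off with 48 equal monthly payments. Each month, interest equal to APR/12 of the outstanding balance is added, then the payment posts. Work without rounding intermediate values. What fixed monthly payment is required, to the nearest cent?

Monthly rate r = 21.8%/12 = 1.81667% = 0.0181667.
Level-payment amortization: P = B₀·r / (1 − (1+r)^(−n)) = 8600.00·0.0181667 / (1 − 1.01817^(−48)).
Denominator 1 − (1+r)^(−48) = 0.578600504.
P = 156.233 / 0.578600504 ≈ 270.02.

€270.02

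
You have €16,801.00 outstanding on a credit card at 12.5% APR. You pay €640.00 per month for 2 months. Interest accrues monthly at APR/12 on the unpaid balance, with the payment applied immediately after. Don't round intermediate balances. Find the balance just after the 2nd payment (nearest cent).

Monthly rate r = 12.5%/12 = 1.04167% = 0.0104167.
Each month: B ← B·(1+r) − €640.00.
Month 1: interest €175.01; balance after payment €16,336.01.
Month 2: interest €170.17; balance after payment €15,866.18.

€15,866.18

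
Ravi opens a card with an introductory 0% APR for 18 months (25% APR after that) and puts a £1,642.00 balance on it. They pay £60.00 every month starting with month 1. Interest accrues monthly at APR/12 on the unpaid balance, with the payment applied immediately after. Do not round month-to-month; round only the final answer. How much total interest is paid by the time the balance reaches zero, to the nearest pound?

Promo months 1–18 at r₀ = 0%/12 = 0; months 19+ at r₁ = 25%/12 = 0.0208333.
After month 18 (no interest yet): B = £1,642.00 − 18·£60.00 = £562.00.
Then at r₁ with £60.00/mo: n₂ = −ln(1 − r₁·B/P)/ln(1+r₁) ≈ 10.53 → 11 more payments.
Total paid = 28·£60.00 + £31.85 = £1,711.85; interest = £1,711.85 − £1,642.00 = £69.85.

£70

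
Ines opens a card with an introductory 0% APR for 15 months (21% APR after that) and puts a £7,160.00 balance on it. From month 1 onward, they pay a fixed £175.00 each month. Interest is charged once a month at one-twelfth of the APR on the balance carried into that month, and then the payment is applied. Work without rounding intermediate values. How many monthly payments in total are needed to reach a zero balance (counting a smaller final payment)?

Promo months 1–15 at r₀ = 0%/12 = 0; months 16+ at r₁ = 21%/12 = 0.0175.
After month 15 (no interest yet): B = £7,160.00 − 15·£175.00 = £4,535.00.
Then at r₁ with £175.00/mo: n₂ = −ln(1 − r₁·B/P)/ln(1+r₁) ≈ 34.83 → 35 more payments.

50 payments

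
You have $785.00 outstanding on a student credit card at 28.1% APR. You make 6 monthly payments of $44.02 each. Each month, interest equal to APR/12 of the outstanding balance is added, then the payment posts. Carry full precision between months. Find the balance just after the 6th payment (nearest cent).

$621.88

Monthly rate r = 28.1%/12 = 2.34167% = 0.0234167.
Each month: B ← B·(1+r) − $44.02.
Month 1: interest $18.38; balance after payment $759.36.
Month 2: interest $17.78; balance after payment $733.12.
Month 3: interest $17.17; balance after payment $706.27.
Month 4: interest $16.54; balance after payment $678.79.
Month 5: interest $15.89; balance after payment $650.66.
Month 6: interest $15.24; balance after payment $621.88.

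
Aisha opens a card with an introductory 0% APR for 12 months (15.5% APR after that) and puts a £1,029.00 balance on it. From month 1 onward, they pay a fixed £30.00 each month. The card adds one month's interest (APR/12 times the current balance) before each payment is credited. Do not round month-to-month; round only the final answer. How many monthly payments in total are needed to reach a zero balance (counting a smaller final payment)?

Promo months 1–12 at r₀ = 0%/12 = 0; months 13+ at r₁ = 15.5%/12 = 0.0129167.
After month 12 (no interest yet): B = £1,029.00 − 12·£30.00 = £669.00.
Then at r₁ with £30.00/mo: n₂ = −ln(1 − r₁·B/P)/ln(1+r₁) ≈ 26.47 → 27 more payments.

39 months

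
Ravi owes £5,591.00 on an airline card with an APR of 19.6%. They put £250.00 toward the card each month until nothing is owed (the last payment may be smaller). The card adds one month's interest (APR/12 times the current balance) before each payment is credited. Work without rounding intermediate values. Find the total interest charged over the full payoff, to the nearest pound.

£1,423

Monthly rate r = 19.6%/12 = 1.63333% = 0.0163333.
Payoff takes n = ⌈−ln(1 − rB₀/P)/ln(1+r)⌉ = ⌈28.057⌉ = 29 payments; the last is £14.47.
Total paid = 28·£250.00 + £14.47 = £7,014.47.
Total interest = total paid − principal = £7,014.47 − £5,591.00 = £1,423.47.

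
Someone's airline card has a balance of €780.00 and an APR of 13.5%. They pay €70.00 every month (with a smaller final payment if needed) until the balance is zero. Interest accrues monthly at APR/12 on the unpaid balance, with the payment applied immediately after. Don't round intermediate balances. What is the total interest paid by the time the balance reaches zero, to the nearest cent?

Monthly rate r = 13.5%/12 = 1.125% = 0.01125.
Payoff takes n = ⌈−ln(1 − rB₀/P)/ln(1+r)⌉ = ⌈11.973⌉ = 12 payments; the last is €68.09.
Total paid = 11·€70.00 + €68.09 = €838.09.
Total interest = total paid − principal = €838.09 − €780.00 = €58.09.

€58.09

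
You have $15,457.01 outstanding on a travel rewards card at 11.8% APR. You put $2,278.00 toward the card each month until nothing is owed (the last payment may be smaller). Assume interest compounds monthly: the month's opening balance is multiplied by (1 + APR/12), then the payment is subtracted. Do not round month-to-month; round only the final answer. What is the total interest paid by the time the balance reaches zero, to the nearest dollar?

$619

Monthly rate r = 11.8%/12 = 0.983333% = 0.00983333.
Payoff takes n = ⌈−ln(1 − rB₀/P)/ln(1+r)⌉ = ⌈7.057⌉ = 8 payments; the last is $129.95.
Total paid = 7·$2,278.00 + $129.95 = $16,075.95.
Total interest = total paid − principal = $16,075.95 − $15,457.01 = $618.94.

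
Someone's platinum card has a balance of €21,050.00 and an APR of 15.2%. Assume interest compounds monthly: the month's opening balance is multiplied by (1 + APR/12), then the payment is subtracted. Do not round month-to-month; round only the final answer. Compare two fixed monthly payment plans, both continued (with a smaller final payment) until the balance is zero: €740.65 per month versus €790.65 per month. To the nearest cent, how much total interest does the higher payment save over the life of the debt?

€422.88

Monthly rate r = 15.2%/12 = 1.26667% = 0.0126667.
At €740.65/mo: n = ⌈−ln(1 − rB₀/P)/ln(1+r)⌉ = 36 payments (last €338.71); total interest = total paid − €21,050.00 = €5,211.46.
At €790.65/mo: 33 payments (last €537.78); total interest €4,788.58.
Interest saved = €5,211.46 − €4,788.58 = €422.88.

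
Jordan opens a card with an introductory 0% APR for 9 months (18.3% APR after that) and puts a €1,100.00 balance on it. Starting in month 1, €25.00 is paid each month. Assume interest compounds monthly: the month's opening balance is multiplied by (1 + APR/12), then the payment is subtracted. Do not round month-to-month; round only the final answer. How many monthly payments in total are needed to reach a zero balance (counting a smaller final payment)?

60 payments

Promo months 1–9 at r₀ = 0%/12 = 0; months 10+ at r₁ = 18.3%/12 = 0.01525.
After month 9 (no interest yet): B = €1,100.00 − 9·€25.00 = €875.00.
Then at r₁ with €25.00/mo: n₂ = −ln(1 − r₁·B/P)/ln(1+r₁) ≈ 50.42 → 51 more payments.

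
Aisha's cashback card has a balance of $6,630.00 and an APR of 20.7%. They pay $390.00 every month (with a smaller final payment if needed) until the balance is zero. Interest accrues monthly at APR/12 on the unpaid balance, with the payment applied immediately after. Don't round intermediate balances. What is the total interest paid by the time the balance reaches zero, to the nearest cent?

Monthly rate r = 20.7%/12 = 1.725% = 0.01725.
Payoff takes n = ⌈−ln(1 − rB₀/P)/ln(1+r)⌉ = ⌈20.294⌉ = 21 payments; the last is $115.17.
Total paid = 20·$390.00 + $115.17 = $7,915.17.
Total interest = total paid − principal = $7,915.17 − $6,630.00 = $1,285.17.

$1,285.17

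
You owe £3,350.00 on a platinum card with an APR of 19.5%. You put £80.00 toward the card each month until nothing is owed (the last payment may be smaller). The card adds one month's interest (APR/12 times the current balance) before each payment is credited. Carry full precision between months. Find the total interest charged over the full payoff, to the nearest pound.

£2,312

Monthly rate r = 19.5%/12 = 1.625% = 0.01625.
Payoff takes n = ⌈−ln(1 − rB₀/P)/ln(1+r)⌉ = ⌈70.778⌉ = 71 payments; the last is £62.36.
Total paid = 70·£80.00 + £62.36 = £5,662.36.
Total interest = total paid − principal = £5,662.36 − £3,350.00 = £2,312.36.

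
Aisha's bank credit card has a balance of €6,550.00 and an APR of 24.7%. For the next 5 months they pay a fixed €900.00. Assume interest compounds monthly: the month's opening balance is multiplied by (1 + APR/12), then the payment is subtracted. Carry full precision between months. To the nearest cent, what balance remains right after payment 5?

€2,563.33

Monthly rate r = 24.7%/12 = 2.05833% = 0.0205833.
Each month: B ← B·(1+r) − €900.00.
Month 1: interest €134.82; balance after payment €5,784.82.
Month 2: interest €119.07; balance after payment €5,003.89.
Month 3: interest €103.00; balance after payment €4,206.89.
Month 4: interest €86.59; balance after payment €3,393.48.
Month 5: interest €69.85; balance after payment €2,563.33.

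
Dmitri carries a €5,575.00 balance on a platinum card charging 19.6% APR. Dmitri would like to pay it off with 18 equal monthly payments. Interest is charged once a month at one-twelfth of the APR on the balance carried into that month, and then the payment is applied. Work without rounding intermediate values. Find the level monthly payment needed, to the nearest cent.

Monthly rate r = 19.6%/12 = 1.63333% = 0.0163333.
Level-payment amortization: P = B₀·r / (1 − (1+r)^(−n)) = 5575.00·0.0163333 / (1 − 1.01633^(−18)).
Denominator 1 − (1+r)^(−18) = 0.252951245.
P = 91.0583 / 0.252951245 ≈ 359.98.

€359.98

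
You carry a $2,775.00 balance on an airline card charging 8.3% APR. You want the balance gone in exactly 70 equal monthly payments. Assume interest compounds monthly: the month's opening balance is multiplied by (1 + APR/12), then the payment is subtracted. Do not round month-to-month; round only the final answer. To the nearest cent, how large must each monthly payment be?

$50.15

Monthly rate r = 8.3%/12 = 0.691667% = 0.00691667.
Level-payment amortization: P = B₀·r / (1 − (1+r)^(−n)) = 2775.00·0.00691667 / (1 − 1.00692^(−70)).
Denominator 1 − (1+r)^(−70) = 0.382761596.
P = 19.1938 / 0.382761596 ≈ 50.15.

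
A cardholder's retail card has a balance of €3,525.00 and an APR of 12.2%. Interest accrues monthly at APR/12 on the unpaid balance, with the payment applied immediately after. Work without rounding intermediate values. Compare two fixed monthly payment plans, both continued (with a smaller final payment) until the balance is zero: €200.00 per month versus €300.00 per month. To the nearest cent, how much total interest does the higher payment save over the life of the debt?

Monthly rate r = 12.2%/12 = 1.01667% = 0.0101667.
At €200.00/mo: n = ⌈−ln(1 − rB₀/P)/ln(1+r)⌉ = 20 payments (last €104.44); total interest = total paid − €3,525.00 = €379.44.
At €300.00/mo: 13 payments (last €173.40); total interest €248.40.
Interest saved = €379.44 − €248.40 = €131.04.

€131.04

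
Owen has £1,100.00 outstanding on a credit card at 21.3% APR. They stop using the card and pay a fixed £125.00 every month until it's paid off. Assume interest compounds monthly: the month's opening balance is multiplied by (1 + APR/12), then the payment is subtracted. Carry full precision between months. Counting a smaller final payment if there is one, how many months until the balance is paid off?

10 payments

Monthly rate r = 21.3%/12 = 1.775% = 0.01775.
Recurrence: B ← B·(1+r) − £125.00.
Month 1: interest £19.53; balance after payment £994.53.
Month 2: interest £17.65; balance after payment £887.18.
Closed form: n = −ln(1 − rB₀/P)/ln(1+r) = −ln(0.8438)/ln(1.01775) ≈ 9.653, so the balance reaches zero during payment 10.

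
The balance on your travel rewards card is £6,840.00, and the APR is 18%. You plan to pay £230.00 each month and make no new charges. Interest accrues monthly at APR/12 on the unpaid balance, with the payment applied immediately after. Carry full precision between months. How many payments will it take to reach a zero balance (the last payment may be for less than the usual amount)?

Monthly rate r = 18%/12 = 1.5% = 0.015.
Recurrence: B ← B·(1+r) − £230.00.
Month 1: interest £102.60; balance after payment £6,712.60.
Month 2: interest £100.69; balance after payment £6,583.29.
Closed form: n = −ln(1 − rB₀/P)/ln(1+r) = −ln(0.55391)/ln(1.015) ≈ 39.678, so the balance reaches zero during payment 40.

40 months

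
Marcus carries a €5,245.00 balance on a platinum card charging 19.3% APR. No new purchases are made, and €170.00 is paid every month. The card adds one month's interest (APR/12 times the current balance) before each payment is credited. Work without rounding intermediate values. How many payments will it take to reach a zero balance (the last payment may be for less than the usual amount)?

Monthly rate r = 19.3%/12 = 1.60833% = 0.0160833.
Recurrence: B ← B·(1+r) − €170.00.
Month 1: interest €84.36; balance after payment €5,159.36.
Month 2: interest €82.98; balance after payment €5,072.34.
Closed form: n = −ln(1 − rB₀/P)/ln(1+r) = −ln(0.50378)/ln(1.01608) ≈ 42.971, so the balance reaches zero during payment 43.

43 months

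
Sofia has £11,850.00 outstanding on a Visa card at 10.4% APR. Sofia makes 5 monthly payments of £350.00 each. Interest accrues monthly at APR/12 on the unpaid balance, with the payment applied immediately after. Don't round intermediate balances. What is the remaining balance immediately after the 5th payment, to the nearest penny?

Monthly rate r = 10.4%/12 = 0.866667% = 0.00866667.
Each month: B ← B·(1+r) − £350.00.
Month 1: interest £102.70; balance after payment £11,602.70.
Month 2: interest £100.56; balance after payment £11,353.26.
Month 3: interest £98.39; balance after payment £11,101.65.
Month 4: interest £96.21; balance after payment £10,847.87.
Month 5: interest £94.01; balance after payment £10,591.88.

£10,591.88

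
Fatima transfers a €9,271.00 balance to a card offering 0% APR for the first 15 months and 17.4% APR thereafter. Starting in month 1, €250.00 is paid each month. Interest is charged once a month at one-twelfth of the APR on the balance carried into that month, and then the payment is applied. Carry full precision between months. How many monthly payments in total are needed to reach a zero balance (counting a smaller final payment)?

42 payments

Promo months 1–15 at r₀ = 0%/12 = 0; months 16+ at r₁ = 17.4%/12 = 0.0145.
After month 15 (no interest yet): B = €9,271.00 − 15·€250.00 = €5,521.00.
Then at r₁ with €250.00/mo: n₂ = −ln(1 − r₁·B/P)/ln(1+r₁) ≈ 26.81 → 27 more payments.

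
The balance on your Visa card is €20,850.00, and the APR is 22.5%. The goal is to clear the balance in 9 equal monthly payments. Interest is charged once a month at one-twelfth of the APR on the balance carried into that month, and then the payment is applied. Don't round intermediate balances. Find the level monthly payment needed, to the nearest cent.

Monthly rate r = 22.5%/12 = 1.875% = 0.01875.
Level-payment amortization: P = B₀·r / (1 − (1+r)^(−n)) = 20850.00·0.01875 / (1 − 1.01875^(−9)).
Denominator 1 − (1+r)^(−9) = 0.153959011.
P = 390.938 / 0.153959011 ≈ 2539.23.

€2,539.23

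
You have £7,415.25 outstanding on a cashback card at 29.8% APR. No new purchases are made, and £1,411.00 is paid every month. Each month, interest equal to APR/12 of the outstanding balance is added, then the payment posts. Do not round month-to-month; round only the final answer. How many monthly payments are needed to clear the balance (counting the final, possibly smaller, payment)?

Monthly rate r = 29.8%/12 = 2.48333% = 0.0248333.
Recurrence: B ← B·(1+r) − £1,411.00.
Month 1: interest £184.15; balance after payment £6,188.40.
Month 2: interest £153.68; balance after payment £4,931.07.
Month 3: interest £122.46; balance after payment £3,642.53.
Month 4: interest £90.46; balance after payment £2,321.98.
Month 5: interest £57.66; balance after payment £968.65.
Month 6: interest £24.05; balance after payment £0.00.

6 months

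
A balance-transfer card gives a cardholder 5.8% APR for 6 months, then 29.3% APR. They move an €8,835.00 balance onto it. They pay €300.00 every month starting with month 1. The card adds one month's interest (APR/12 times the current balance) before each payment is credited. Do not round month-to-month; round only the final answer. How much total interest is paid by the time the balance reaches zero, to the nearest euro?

Promo months 1–6 at r₀ = 5.8%/12 = 0.00483333; months 7+ at r₁ = 29.3%/12 = 0.0244167.
After month 6: iterate B ← B·(1+r₀) − €300.00 for 6 months → €7,272.44.
Then at r₁ with €300.00/mo: n₂ = −ln(1 − r₁·B/P)/ln(1+r₁) ≈ 37.15 → 38 more payments.
Total paid = 43·€300.00 + €46.10 = €12,946.10; interest = €12,946.10 − €8,835.00 = €4,111.10.

€4,111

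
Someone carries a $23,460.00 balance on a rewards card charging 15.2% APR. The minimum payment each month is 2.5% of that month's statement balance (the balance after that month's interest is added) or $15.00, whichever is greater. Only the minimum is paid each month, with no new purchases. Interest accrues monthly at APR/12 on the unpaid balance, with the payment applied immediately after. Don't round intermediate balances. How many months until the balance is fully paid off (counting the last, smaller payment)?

Monthly rate r = 15.2%/12 = 1.26667% = 0.0126667.
While 2.5% of the post-interest balance exceeds $15.00, each month B ← (B·(1+r))·(1 − 0.025), i.e. B shrinks by the factor (1+r)·0.975 = 0.98735.
This holds for months 1–289. Entering month 290 the balance is $592.22; 2.5% of the post-interest balance is now below $15.00, so the flat $15.00 minimum applies from here.
From month 290 a fixed $15.00 at rate r clears $592.22 in 56 more payments. Total: 289 + 56 = 345 months.

345 months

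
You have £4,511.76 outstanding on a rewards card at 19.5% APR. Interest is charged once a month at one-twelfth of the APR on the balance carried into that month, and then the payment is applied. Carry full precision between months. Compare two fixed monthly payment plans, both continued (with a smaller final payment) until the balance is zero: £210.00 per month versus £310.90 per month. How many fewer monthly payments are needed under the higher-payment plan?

Monthly rate r = 19.5%/12 = 1.625% = 0.01625.
At £210.00/mo: n = ⌈−ln(1 − rB₀/P)/ln(1+r)⌉ = 27 payments (last £135.00); total interest = total paid − £4,511.76 = £1,083.24.
At £310.90/mo: 17 payments (last £213.48); total interest £676.12.
Payments saved = 27 − 17 = 10.

10 fewer payments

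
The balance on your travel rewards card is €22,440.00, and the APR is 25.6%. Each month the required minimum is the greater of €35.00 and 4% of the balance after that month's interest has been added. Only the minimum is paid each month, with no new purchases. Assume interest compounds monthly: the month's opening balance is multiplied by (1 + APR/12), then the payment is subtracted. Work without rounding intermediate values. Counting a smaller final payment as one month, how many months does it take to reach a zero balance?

Monthly rate r = 25.6%/12 = 2.13333% = 0.0213333.
While 4% of the post-interest balance exceeds €35.00, each month B ← (B·(1+r))·(1 − 0.04), i.e. B shrinks by the factor (1+r)·0.96 = 0.98048.
This holds for months 1–166. Entering month 167 the balance is €850.85; 4% of the post-interest balance is now below €35.00, so the flat €35.00 minimum applies from here.
From month 167 a fixed €35.00 at rate r clears €850.85 in 35 more payments. Total: 166 + 35 = 201 months.

201 months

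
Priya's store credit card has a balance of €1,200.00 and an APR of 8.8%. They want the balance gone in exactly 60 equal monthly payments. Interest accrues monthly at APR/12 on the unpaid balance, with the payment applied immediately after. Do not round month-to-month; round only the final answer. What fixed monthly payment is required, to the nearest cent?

€24.79

Monthly rate r = 8.8%/12 = 0.733333% = 0.00733333.
Level-payment amortization: P = B₀·r / (1 − (1+r)^(−n)) = 1200.00·0.00733333 / (1 − 1.00733^(−60)).
Denominator 1 − (1+r)^(−60) = 0.354928755.
P = 8.8 / 0.354928755 ≈ 24.79.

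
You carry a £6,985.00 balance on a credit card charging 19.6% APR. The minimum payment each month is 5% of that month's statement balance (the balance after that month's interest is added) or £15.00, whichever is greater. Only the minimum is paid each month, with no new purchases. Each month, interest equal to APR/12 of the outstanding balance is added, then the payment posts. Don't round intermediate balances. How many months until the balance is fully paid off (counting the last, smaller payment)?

Monthly rate r = 19.6%/12 = 1.63333% = 0.0163333.
While 5% of the post-interest balance exceeds £15.00, each month B ← (B·(1+r))·(1 − 0.05), i.e. B shrinks by the factor (1+r)·0.95 = 0.96552.
This holds for months 1–91. Entering month 92 the balance is £286.62; 5% of the post-interest balance is now below £15.00, so the flat £15.00 minimum applies from here.
From month 92 a fixed £15.00 at rate r clears £286.62 in 24 more payments. Total: 91 + 24 = 115 months.

115 months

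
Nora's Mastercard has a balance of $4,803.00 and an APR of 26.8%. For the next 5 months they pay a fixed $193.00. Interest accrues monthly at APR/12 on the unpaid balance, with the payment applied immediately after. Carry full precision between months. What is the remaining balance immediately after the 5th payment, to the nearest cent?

Monthly rate r = 26.8%/12 = 2.23333% = 0.0223333.
Each month: B ← B·(1+r) − $193.00.
Month 1: interest $107.27; balance after payment $4,717.27.
Month 2: interest $105.35; balance after payment $4,629.62.
Month 3: interest $103.39; balance after payment $4,540.01.
Month 4: interest $101.39; balance after payment $4,448.41.
Month 5: interest $99.35; balance after payment $4,354.76.

$4,354.76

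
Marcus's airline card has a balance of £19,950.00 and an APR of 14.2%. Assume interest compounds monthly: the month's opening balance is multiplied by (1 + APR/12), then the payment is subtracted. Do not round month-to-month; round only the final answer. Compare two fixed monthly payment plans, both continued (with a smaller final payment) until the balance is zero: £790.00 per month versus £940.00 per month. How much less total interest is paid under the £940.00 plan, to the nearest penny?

Monthly rate r = 14.2%/12 = 1.18333% = 0.0118333.
At £790.00/mo: n = ⌈−ln(1 − rB₀/P)/ln(1+r)⌉ = 31 payments (last £140.87); total interest = total paid − £19,950.00 = £3,890.87.
At £940.00/mo: 25 payments (last £550.71); total interest £3,160.71.
Interest saved = £3,890.87 − £3,160.71 = £730.16.

£730.16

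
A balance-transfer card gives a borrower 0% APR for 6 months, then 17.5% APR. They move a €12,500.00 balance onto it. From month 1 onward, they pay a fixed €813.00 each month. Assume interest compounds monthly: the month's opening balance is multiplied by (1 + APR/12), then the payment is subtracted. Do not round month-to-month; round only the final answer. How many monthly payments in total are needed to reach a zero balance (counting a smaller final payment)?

17 months

Promo months 1–6 at r₀ = 0%/12 = 0; months 7+ at r₁ = 17.5%/12 = 0.0145833.
After month 6 (no interest yet): B = €12,500.00 − 6·€813.00 = €7,622.00.
Then at r₁ with €813.00/mo: n₂ = −ln(1 − r₁·B/P)/ln(1+r₁) ≈ 10.15 → 11 more payments.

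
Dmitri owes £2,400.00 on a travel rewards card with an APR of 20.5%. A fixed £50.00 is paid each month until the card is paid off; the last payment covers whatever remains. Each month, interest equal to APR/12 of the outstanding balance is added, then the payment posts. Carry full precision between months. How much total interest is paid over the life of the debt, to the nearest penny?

Monthly rate r = 20.5%/12 = 1.70833% = 0.0170833.
Payoff takes n = ⌈−ln(1 − rB₀/P)/ln(1+r)⌉ = ⌈101.233⌉ = 102 payments; the last is £11.75.
Total paid = 101·£50.00 + £11.75 = £5,061.75.
Total interest = total paid − principal = £5,061.75 − £2,400.00 = £2,661.75.

£2,661.75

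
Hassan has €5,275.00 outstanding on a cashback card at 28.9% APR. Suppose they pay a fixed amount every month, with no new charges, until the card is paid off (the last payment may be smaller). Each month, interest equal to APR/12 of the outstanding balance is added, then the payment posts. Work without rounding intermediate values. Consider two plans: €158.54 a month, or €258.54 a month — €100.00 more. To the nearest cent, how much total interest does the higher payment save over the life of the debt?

Monthly rate r = 28.9%/12 = 2.40833% = 0.0240833.
At €158.54/mo: n = ⌈−ln(1 − rB₀/P)/ln(1+r)⌉ = 68 payments (last €143.70); total interest = total paid − €5,275.00 = €5,490.88.
At €258.54/mo: 29 payments (last €106.11); total interest €2,070.23.
Interest saved = €5,490.88 − €2,070.23 = €3,420.65.

€3,420.65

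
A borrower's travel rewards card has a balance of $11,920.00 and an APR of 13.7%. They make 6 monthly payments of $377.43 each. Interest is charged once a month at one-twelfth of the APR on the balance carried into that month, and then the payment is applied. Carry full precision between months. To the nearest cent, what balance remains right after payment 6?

Monthly rate r = 13.7%/12 = 1.14167% = 0.0114167.
Each month: B ← B·(1+r) − $377.43.
Month 1: interest $136.09; balance after payment $11,678.66.
Month 2: interest $133.33; balance after payment $11,434.56.
Month 3: interest $130.54; balance after payment $11,187.67.
Month 4: interest $127.73; balance after payment $10,937.97.
Month 5: interest $124.88; balance after payment $10,685.41.
Month 6: interest $121.99; balance after payment $10,429.98.

$10,429.98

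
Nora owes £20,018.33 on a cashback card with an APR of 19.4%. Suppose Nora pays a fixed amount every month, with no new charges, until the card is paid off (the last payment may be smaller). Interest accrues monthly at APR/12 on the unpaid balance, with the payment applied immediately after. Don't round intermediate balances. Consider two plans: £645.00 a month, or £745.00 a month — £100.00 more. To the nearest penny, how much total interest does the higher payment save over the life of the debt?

Monthly rate r = 19.4%/12 = 1.61667% = 0.0161667.
At £645.00/mo: n = ⌈−ln(1 − rB₀/P)/ln(1+r)⌉ = 44 payments (last £284.77); total interest = total paid − £20,018.33 = £8,001.44.
At £745.00/mo: 36 payments (last £399.31); total interest £6,455.98.
Interest saved = £8,001.44 − £6,455.98 = £1,545.46.

£1,545.46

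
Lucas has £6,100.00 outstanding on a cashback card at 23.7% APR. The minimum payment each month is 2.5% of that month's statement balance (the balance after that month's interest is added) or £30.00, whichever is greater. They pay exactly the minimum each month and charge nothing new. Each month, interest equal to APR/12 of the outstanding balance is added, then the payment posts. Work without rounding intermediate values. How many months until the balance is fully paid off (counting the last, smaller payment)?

362 months

Monthly rate r = 23.7%/12 = 1.975% = 0.01975.
While 2.5% of the post-interest balance exceeds £30.00, each month B ← (B·(1+r))·(1 − 0.025), i.e. B shrinks by the factor (1+r)·0.975 = 0.99426.
This holds for months 1–286. Entering month 287 the balance is £1,174.50; 2.5% of the post-interest balance is now below £30.00, so the flat £30.00 minimum applies from here.
From month 287 a fixed £30.00 at rate r clears £1,174.50 in 76 more payments. Total: 286 + 76 = 362 months.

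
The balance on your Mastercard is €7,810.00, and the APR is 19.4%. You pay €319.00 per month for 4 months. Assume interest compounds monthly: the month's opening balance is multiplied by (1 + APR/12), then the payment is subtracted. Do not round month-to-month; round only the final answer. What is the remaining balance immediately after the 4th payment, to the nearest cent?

€7,020.15

Monthly rate r = 19.4%/12 = 1.61667% = 0.0161667.
Each month: B ← B·(1+r) − €319.00.
Month 1: interest €126.26; balance after payment €7,617.26.
Month 2: interest €123.15; balance after payment €7,421.41.
Month 3: interest €119.98; balance after payment €7,222.39.
Month 4: interest €116.76; balance after payment €7,020.15.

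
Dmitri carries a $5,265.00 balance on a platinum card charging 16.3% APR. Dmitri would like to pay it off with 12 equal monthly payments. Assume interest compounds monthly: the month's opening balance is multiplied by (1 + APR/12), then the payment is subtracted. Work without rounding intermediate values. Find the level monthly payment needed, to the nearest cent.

$478.45

Monthly rate r = 16.3%/12 = 1.35833% = 0.0135833.
Level-payment amortization: P = B₀·r / (1 − (1+r)^(−n)) = 5265.00·0.0135833 / (1 − 1.01358^(−12)).
Denominator 1 − (1+r)^(−12) = 0.149476198.
P = 71.5162 / 0.149476198 ≈ 478.45.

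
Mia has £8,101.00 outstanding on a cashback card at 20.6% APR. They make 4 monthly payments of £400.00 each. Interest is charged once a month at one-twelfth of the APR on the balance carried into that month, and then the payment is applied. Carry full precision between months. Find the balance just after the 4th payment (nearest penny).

£7,030.08

Monthly rate r = 20.6%/12 = 1.71667% = 0.0171667.
Each month: B ← B·(1+r) − £400.00.
Month 1: interest £139.07; balance after payment £7,840.07.
Month 2: interest £134.59; balance after payment £7,574.65.
Month 3: interest £130.03; balance after payment £7,304.69.
Month 4: interest £125.40; balance after payment £7,030.08.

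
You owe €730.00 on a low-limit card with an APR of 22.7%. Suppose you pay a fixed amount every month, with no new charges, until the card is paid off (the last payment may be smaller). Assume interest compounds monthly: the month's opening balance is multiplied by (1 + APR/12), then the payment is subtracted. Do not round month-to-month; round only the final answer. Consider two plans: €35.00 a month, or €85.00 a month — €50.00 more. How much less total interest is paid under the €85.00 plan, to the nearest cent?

Monthly rate r = 22.7%/12 = 1.89167% = 0.0189167.
At €35.00/mo: n = ⌈−ln(1 − rB₀/P)/ln(1+r)⌉ = 27 payments (last €27.21); total interest = total paid − €730.00 = €207.21.
At €85.00/mo: 10 payments (last €39.33); total interest €74.33.
Interest saved = €207.21 − €74.33 = €132.88.

€132.88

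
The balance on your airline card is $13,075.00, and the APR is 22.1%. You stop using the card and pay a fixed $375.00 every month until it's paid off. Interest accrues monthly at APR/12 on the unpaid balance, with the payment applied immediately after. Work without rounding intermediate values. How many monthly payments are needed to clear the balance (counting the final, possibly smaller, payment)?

Monthly rate r = 22.1%/12 = 1.84167% = 0.0184167.
Recurrence: B ← B·(1+r) − $375.00.
Month 1: interest $240.80; balance after payment $12,940.80.
Month 2: interest $238.33; balance after payment $12,804.12.
Closed form: n = −ln(1 − rB₀/P)/ln(1+r) = −ln(0.35787)/ln(1.01842) ≈ 56.308, so the balance reaches zero during payment 57.

57 months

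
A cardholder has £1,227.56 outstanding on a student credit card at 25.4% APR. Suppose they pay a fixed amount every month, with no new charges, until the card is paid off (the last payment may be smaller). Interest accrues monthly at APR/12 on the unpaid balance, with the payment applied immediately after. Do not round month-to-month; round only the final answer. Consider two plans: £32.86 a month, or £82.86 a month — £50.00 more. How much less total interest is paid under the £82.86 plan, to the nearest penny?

£965.38

Monthly rate r = 25.4%/12 = 2.11667% = 0.0211667.
At £32.86/mo: n = ⌈−ln(1 − rB₀/P)/ln(1+r)⌉ = 75 payments (last £22.26); total interest = total paid − £1,227.56 = £1,226.34.
At £82.86/mo: 18 payments (last £79.90); total interest £260.96.
Interest saved = £1,226.34 − £260.96 = £965.38.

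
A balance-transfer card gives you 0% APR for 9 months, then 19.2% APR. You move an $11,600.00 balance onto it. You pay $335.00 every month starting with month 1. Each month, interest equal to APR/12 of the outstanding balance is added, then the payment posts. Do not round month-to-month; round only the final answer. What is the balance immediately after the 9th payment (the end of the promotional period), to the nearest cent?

Promo months 1–9 at r₀ = 0%/12 = 0; months 10+ at r₁ = 19.2%/12 = 0.016.
After month 9 (no interest yet): B = $11,600.00 − 9·$335.00 = $8,585.00.

$8,585.00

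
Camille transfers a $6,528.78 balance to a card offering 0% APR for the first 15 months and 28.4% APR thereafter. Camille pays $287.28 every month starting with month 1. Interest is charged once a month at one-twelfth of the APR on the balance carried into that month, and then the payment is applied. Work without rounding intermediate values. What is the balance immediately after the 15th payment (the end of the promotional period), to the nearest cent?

Promo months 1–15 at r₀ = 0%/12 = 0; months 16+ at r₁ = 28.4%/12 = 0.0236667.
After month 15 (no interest yet): B = $6,528.78 − 15·$287.28 = $2,219.58.

$2,219.58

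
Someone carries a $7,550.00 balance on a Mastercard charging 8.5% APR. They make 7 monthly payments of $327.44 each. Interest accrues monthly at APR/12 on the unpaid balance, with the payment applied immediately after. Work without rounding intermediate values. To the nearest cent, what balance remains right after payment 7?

$5,591.04

Monthly rate r = 8.5%/12 = 0.708333% = 0.00708333.
Each month: B ← B·(1+r) − $327.44.
Month 1: interest $53.48; balance after payment $7,276.04.
Month 2: interest $51.54; balance after payment $7,000.14.
Month 3: interest $49.58; balance after payment $6,722.28.
Month 4: interest $47.62; balance after payment $6,442.46.
Month 5: interest $45.63; balance after payment $6,160.65.
Month 6: interest $43.64; balance after payment $5,876.85.
Month 7: interest $41.63; balance after payment $5,591.04.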